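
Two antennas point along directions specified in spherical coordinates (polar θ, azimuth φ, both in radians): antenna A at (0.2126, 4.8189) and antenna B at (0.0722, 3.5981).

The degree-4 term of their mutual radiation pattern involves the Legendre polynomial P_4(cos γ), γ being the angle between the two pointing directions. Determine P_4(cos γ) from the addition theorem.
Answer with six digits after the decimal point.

0.810304

Term-by-term m-sum for l=4 (normalisation 4π/9 = 1.396263):
  term(m=-4) = +0.000000-0.000000i   from Y*(Ω₁)=+0.000799+0.000363i, Y(Ω₂)=-0.000003-0.000012i
  term(m=-3) = -0.000005-0.000003i   from Y*(Ω₁)=-0.003610+0.010912i, Y(Ω₂)=-0.000094+0.000459i
  term(m=-2) = -0.000673+0.000567i   from Y*(Ω₁)=-0.082805-0.017911i, Y(Ω₂)=+0.006347-0.008215i
  term(m=-1) = +0.016649+0.045610i   from Y*(Ω₁)=+0.038260-0.357851i, Y(Ω₂)=-0.121098+0.059472i
  term(m=+0) = +0.548395+0.000000i   from Y*(Ω₁)=+0.665233-0.000000i, Y(Ω₂)=+0.824365+0.000000i
  term(m=+1) = +0.016649-0.045610i   from Y*(Ω₁)=-0.038260-0.357851i, Y(Ω₂)=+0.121098+0.059472i
  term(m=+2) = -0.000673-0.000567i   from Y*(Ω₁)=-0.082805+0.017911i, Y(Ω₂)=+0.006347+0.008215i
  term(m=+3) = -0.000005+0.000003i   from Y*(Ω₁)=+0.003610+0.010912i, Y(Ω₂)=+0.000094+0.000459i
  term(m=+4) = +0.000000+0.000000i   from Y*(Ω₁)=+0.000799-0.000363i, Y(Ω₂)=-0.000003+0.000012i
Accumulated sum +0.580338+0.000000i; after 4π/(2l+1) scaling, +0.810304+0.000000i ⇒ P_4 = 0.810304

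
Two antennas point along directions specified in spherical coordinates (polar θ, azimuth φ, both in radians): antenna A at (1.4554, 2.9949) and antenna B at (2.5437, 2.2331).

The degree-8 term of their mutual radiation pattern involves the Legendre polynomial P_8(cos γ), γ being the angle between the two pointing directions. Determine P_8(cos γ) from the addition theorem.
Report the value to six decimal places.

-0.250894

Expand P_8 via completeness: Σ_{m} conj(Y_{8,m}) at Ω₁ times Y_{8,m} at Ω₂ —
  [-8]  conj(Y_{8,-8})(Ω₁) = +0.189047-0.450583i ; Y_{8,-8}(Ω₂) = +0.002873+0.004329i ; Δ = +0.002494-0.000476i
  [-7]  conj(Y_{8,-7})(Ω₁) = -0.117245+0.193855i ; Y_{8,-7}(Ω₂) = +0.030426+0.002325i ; Δ = -0.004018+0.005626i
  [-6]  conj(Y_{8,-6})(Ω₁) = -0.184565+0.223332i ; Y_{8,-6}(Ω₂) = +0.074548-0.081879i ; Δ = +0.004527+0.031761i
  [-5]  conj(Y_{8,-5})(Ω₁) = +0.188430-0.169809i ; Y_{8,-5}(Ω₂) = -0.046550-0.271304i ; Δ = -0.054841-0.043217i
  [-4]  conj(Y_{8,-4})(Ω₁) = +0.182876-0.121592i ; Y_{8,-4}(Ω₂) = -0.406226-0.217918i ; Δ = -0.100786+0.009542i
  [-3]  conj(Y_{8,-3})(Ω₁) = -0.237426+0.111798i ; Y_{8,-3}(Ω₂) = -0.405028+0.178990i ; Δ = +0.076153-0.087778i
  [-2]  conj(Y_{8,-2})(Ω₁) = -0.178937+0.054057i ; Y_{8,-2}(Ω₂) = -0.009912+0.039443i ; Δ = -0.000359-0.007594i
  [-1]  conj(Y_{8,-1})(Ω₁) = +0.262333-0.038761i ; Y_{8,-1}(Ω₂) = -0.246852-0.316556i ; Δ = -0.077027-0.073475i
  [+0]  conj(Y_{8,0})(Ω₁) = +0.177065-0.000000i ; Y_{8,0}(Ω₂) = -0.179030+0.000000i ; Δ = -0.031700+0.000000i
  [+1]  conj(Y_{8,1})(Ω₁) = -0.262333-0.038761i ; Y_{8,1}(Ω₂) = +0.246852-0.316556i ; Δ = -0.077027+0.073475i
  [+2]  conj(Y_{8,2})(Ω₁) = -0.178937-0.054057i ; Y_{8,2}(Ω₂) = -0.009912-0.039443i ; Δ = -0.000359+0.007594i
  [+3]  conj(Y_{8,3})(Ω₁) = +0.237426+0.111798i ; Y_{8,3}(Ω₂) = +0.405028+0.178990i ; Δ = +0.076153+0.087778i
  [+4]  conj(Y_{8,4})(Ω₁) = +0.182876+0.121592i ; Y_{8,4}(Ω₂) = -0.406226+0.217918i ; Δ = -0.100786-0.009542i
  [+5]  conj(Y_{8,5})(Ω₁) = -0.188430-0.169809i ; Y_{8,5}(Ω₂) = +0.046550-0.271304i ; Δ = -0.054841+0.043217i
  [+6]  conj(Y_{8,6})(Ω₁) = -0.184565-0.223332i ; Y_{8,6}(Ω₂) = +0.074548+0.081879i ; Δ = +0.004527-0.031761i
  [+7]  conj(Y_{8,7})(Ω₁) = +0.117245+0.193855i ; Y_{8,7}(Ω₂) = -0.030426+0.002325i ; Δ = -0.004018-0.005626i
  [+8]  conj(Y_{8,8})(Ω₁) = +0.189047+0.450583i ; Y_{8,8}(Ω₂) = +0.002873-0.004329i ; Δ = +0.002494+0.000476i
Σ over m = -0.339414-0.000000i; ×(4π/17) → -0.250894-0.000000i. Real part: -0.250894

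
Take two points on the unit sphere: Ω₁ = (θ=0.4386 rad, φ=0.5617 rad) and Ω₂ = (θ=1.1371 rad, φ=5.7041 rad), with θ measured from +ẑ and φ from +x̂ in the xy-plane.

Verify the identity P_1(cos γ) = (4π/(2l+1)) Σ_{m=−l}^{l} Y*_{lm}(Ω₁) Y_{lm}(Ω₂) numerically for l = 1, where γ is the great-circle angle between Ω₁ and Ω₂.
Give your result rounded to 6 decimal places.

Addition theorem: P_1(cos γ) = (4π/3) Σ_m Y*_{lm}(Ω₁) Y_{lm}(Ω₂), m = −1…1:
  m=-1: Y*=+0.124178+0.078148i  Y=+0.262395+0.171570i  product +0.019176+0.041811i
  m=+0: Y*=+0.442355-0.000000i  Y=+0.205324+0.000000i  product +0.090826+0.000000i
  m=+1: Y*=-0.124178+0.078148i  Y=-0.262395+0.171570i  product +0.019176-0.041811i
Accumulated sum +0.129178+0.000000i; after 4π/(2l+1) scaling, +0.541099+0.000000i ⇒ P_1 = 0.541099

0.541099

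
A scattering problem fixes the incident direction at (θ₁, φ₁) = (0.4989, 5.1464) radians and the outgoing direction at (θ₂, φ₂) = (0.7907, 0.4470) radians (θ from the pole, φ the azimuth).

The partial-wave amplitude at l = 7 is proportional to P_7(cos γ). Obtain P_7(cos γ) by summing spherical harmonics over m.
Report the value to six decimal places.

Summing Y*_{l m}(θ₁,φ₁)·Y_{l m}(θ₂,φ₂) over m ∈ [−7, 7]; prefactor 4π/(2·7+1) = 0.837758:
  m=-7: (-0.000297, -0.002855) × (-0.045856, -0.000577) = (0.000012, 0.000131)  (running Σ = (0.000012, 0.000131))
  m=-6: (0.016931, -0.010092) × (-0.152164, -0.075312) = (-0.003336, 0.000261)  (running Σ = (-0.003324, 0.000392))
  m=-5: (0.068558, 0.046829) × (-0.222962, -0.284803) = (-0.001949, -0.029967)  (running Σ = (-0.005273, -0.029575))
  m=-4: (-0.039020, 0.233975) × (-0.097445, -0.441558) = (0.107116, -0.005570)  (running Σ = (0.101843, -0.035145))
  m=-3: (-0.433789, 0.119477) × (0.048388, -0.206849) = (0.003724, 0.095510)  (running Σ = (0.105566, 0.060365))
  m=-2: (-0.309059, -0.364869) × (-0.153963, 0.191645) = (0.117509, -0.003053)  (running Σ = (0.223076, 0.057312))
  m=-1: (0.018812, -0.040589) × (-0.303723, 0.145593) = (0.000196, 0.015067)  (running Σ = (0.223271, 0.072378))
  m=0: (-0.447611, -0.000000) × (0.152332, 0.000000) = (-0.068186, -0.000000)  (running Σ = (0.155086, 0.072378))
  m=1: (-0.018812, -0.040589) × (0.303723, 0.145593) = (0.000196, -0.015067)  (running Σ = (0.155281, 0.057312))
  m=2: (-0.309059, 0.364869) × (-0.153963, -0.191645) = (0.117509, 0.003053)  (running Σ = (0.272791, 0.060365))
  m=3: (0.433789, 0.119477) × (-0.048388, -0.206849) = (0.003724, -0.095510)  (running Σ = (0.276514, -0.035145))
  m=4: (-0.039020, -0.233975) × (-0.097445, 0.441558) = (0.107116, 0.005570)  (running Σ = (0.383630, -0.029575))
  m=5: (-0.068558, 0.046829) × (0.222962, -0.284803) = (-0.001949, 0.029967)  (running Σ = (0.381681, 0.000392))
  m=6: (0.016931, 0.010092) × (-0.152164, 0.075312) = (-0.003336, -0.000261)  (running Σ = (0.378345, 0.000131))
  m=7: (0.000297, -0.002855) × (0.045856, -0.000577) = (0.000012, -0.000131)  (running Σ = (0.378357, 0.000000))
Total Σ_m = (0.378357, 0.000000). Multiply by 0.837758: (0.316972, 0.000000). P_7(cos γ) = 0.316972

0.316972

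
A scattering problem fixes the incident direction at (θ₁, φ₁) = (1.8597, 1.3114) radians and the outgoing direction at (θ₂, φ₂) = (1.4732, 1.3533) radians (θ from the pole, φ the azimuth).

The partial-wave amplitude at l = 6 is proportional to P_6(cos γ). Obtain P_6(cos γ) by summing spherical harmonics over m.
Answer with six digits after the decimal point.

-0.063570

Term-by-term m-sum for l=6 (normalisation 4π/13 = 0.966644):
  m=-6: (-0.005403, 0.374701) × (-0.123325, -0.452966) = (0.170393, -0.043763)  (running Σ = (0.170393, -0.043763))
  m=-5: (-0.371458, -0.104331) × (0.140983, -0.073992) = (-0.060089, 0.012776)  (running Σ = (0.110304, -0.030987))
  m=-4: (-0.016404, 0.027793) × (-0.202143, -0.239598) = (0.009975, -0.001688)  (running Σ = (0.120279, -0.032674))
  m=-3: (-0.241777, -0.245288) × (0.110004, -0.143959) = (-0.061908, 0.007823)  (running Σ = (0.058371, -0.024851))
  m=-2: (0.063313, -0.036149) × (-0.243430, -0.113116) = (-0.019501, 0.001638)  (running Σ = (0.038870, -0.023213))
  m=-1: (-0.080293, -0.302564) × (0.040676, -0.184060) = (-0.058956, 0.002472)  (running Σ = (-0.020086, -0.020741))
  m=0: (0.099862, -0.000000) × (-0.256263, 0.000000) = (-0.025591, 0.000000)  (running Σ = (-0.045677, -0.020741))
  m=1: (0.080293, -0.302564) × (-0.040676, -0.184060) = (-0.058956, -0.002472)  (running Σ = (-0.104633, -0.023213))
  m=2: (0.063313, 0.036149) × (-0.243430, 0.113116) = (-0.019501, -0.001638)  (running Σ = (-0.124135, -0.024851))
  m=3: (0.241777, -0.245288) × (-0.110004, -0.143959) = (-0.061908, -0.007823)  (running Σ = (-0.186043, -0.032674))
  m=4: (-0.016404, -0.027793) × (-0.202143, 0.239598) = (0.009975, 0.001688)  (running Σ = (-0.176067, -0.030987))
  m=5: (0.371458, -0.104331) × (-0.140983, -0.073992) = (-0.060089, -0.012776)  (running Σ = (-0.236157, -0.043763))
  m=6: (-0.005403, -0.374701) × (-0.123325, 0.452966) = (0.170393, 0.043763)  (running Σ = (-0.065764, 0.000000))
Total Σ_m = (-0.065764, 0.000000). Multiply by 0.966644: (-0.063570, 0.000000). P_6(cos γ) = -0.063570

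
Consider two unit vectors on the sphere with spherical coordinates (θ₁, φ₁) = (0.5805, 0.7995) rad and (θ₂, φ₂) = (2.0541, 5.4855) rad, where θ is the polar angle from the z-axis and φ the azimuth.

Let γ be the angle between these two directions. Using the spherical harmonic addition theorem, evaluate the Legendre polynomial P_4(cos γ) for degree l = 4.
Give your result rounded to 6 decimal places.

Addition theorem: P_4(cos γ) = (4π/9) Σ_m Y*_{lm}(Ω₁) Y_{lm}(Ω₂), m = −4…4:
  term(m=-4) = (0.010831, 0.001148)   from Y*(Ω₁)=(-0.039974, -0.002257), Y(Ω₂)=(-0.271710, -0.013365)
  term(m=-3) = (-0.005514, 0.069504)   from Y*(Ω₁)=(-0.127142, 0.116815), Y(Ω₂)=(0.295870, -0.274824)
  term(m=-2) = (-0.052516, -0.002774)   from Y*(Ω₁)=(-0.011051, 0.391710), Y(Ω₂)=(-0.003298, 0.134161)
  term(m=-1) = (-0.003142, 0.119044)   from Y*(Ω₁)=(0.286510, 0.294707), Y(Ω₂)=(0.202336, 0.207371)
  term(m=+0) = (0.017872, 0.000000)   from Y*(Ω₁)=(-0.091501, -0.000000), Y(Ω₂)=(-0.195315, 0.000000)
  term(m=+1) = (-0.003142, -0.119044)   from Y*(Ω₁)=(-0.286510, 0.294707), Y(Ω₂)=(-0.202336, 0.207371)
  term(m=+2) = (-0.052516, 0.002774)   from Y*(Ω₁)=(-0.011051, -0.391710), Y(Ω₂)=(-0.003298, -0.134161)
  term(m=+3) = (-0.005514, -0.069504)   from Y*(Ω₁)=(0.127142, 0.116815), Y(Ω₂)=(-0.295870, -0.274824)
  term(m=+4) = (0.010831, -0.001148)   from Y*(Ω₁)=(-0.039974, 0.002257), Y(Ω₂)=(-0.271710, 0.013365)
Accumulated sum (-0.082810, 0.000000); after 4π/(2l+1) scaling, (-0.115624, 0.000000) ⇒ P_4 = -0.115624

-0.115624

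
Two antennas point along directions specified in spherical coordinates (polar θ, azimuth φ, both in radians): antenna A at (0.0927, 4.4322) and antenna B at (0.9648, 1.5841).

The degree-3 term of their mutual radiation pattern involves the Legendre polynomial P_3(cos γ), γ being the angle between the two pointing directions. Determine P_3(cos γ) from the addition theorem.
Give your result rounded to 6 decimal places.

-0.439515

Term-by-term m-sum for l=3 (normalisation 4π/7 = 1.795196):
  term(m=-3) = (-0.000049, 0.000059)   from Y*(Ω₁)=(0.000247, 0.000221), Y(Ω₂)=(0.009244, 0.231492)
  term(m=-2) = (0.002855, -0.001899)   from Y*(Ω₁)=(-0.007386, 0.004634), Y(Ω₂)=(-0.393117, 0.010462)
  term(m=-1) = (-0.018727, 0.005660)   from Y*(Ω₁)=(-0.032737, -0.113765), Y(Ω₂)=(-0.002198, -0.165239)
  term(m=+0) = (-0.212987, 0.000000)   from Y*(Ω₁)=(0.727229, -0.000000), Y(Ω₂)=(-0.292875, 0.000000)
  term(m=+1) = (-0.018727, -0.005660)   from Y*(Ω₁)=(0.032737, -0.113765), Y(Ω₂)=(0.002198, -0.165239)
  term(m=+2) = (0.002855, 0.001899)   from Y*(Ω₁)=(-0.007386, -0.004634), Y(Ω₂)=(-0.393117, -0.010462)
  term(m=+3) = (-0.000049, -0.000059)   from Y*(Ω₁)=(-0.000247, 0.000221), Y(Ω₂)=(-0.009244, 0.231492)
Σ over m = (-0.244828, 0.000000); ×(4π/7) → (-0.439515, 0.000000). Real part: -0.439515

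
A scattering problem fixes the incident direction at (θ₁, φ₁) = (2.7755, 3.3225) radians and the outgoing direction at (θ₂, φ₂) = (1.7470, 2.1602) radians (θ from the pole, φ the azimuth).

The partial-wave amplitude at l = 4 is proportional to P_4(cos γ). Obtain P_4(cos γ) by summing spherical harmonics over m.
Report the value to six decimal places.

0.066393

Term-by-term m-sum for l=4 (normalisation 4π/9 = 1.396263):
  [-4]  conj(Y_{4,-4})(Ω₁) = (0.005446, 0.004811) ; Y_{4,-4}(Ω₂) = (-0.294400, -0.293565) ; Δ = (-0.000191, -0.003015)
  [-3]  conj(Y_{4,-3})(Ω₁) = (0.045907, 0.027688) ; Y_{4,-3}(Ω₂) = (-0.205308, 0.041066) ; Δ = (-0.010562, -0.003799)
  [-2]  conj(Y_{4,-2})(Ω₁) = (0.204586, 0.077431) ; Y_{4,-2}(Ω₂) = (0.097226, -0.235197) ; Δ = (0.038103, -0.040590)
  [-1]  conj(Y_{4,-1})(Ω₁) = (0.482666, 0.088283) ; Y_{4,-1}(Ω₂) = (-0.126389, -0.189009) ; Δ = (-0.044317, -0.102386)
  [+0]  conj(Y_{4,0})(Ω₁) = (0.364857, -0.000000) ; Y_{4,0}(Ω₂) = (0.223336, 0.000000) ; Δ = (0.081486, 0.000000)
  [+1]  conj(Y_{4,1})(Ω₁) = (-0.482666, 0.088283) ; Y_{4,1}(Ω₂) = (0.126389, -0.189009) ; Δ = (-0.044317, 0.102386)
  [+2]  conj(Y_{4,2})(Ω₁) = (0.204586, -0.077431) ; Y_{4,2}(Ω₂) = (0.097226, 0.235197) ; Δ = (0.038103, 0.040590)
  [+3]  conj(Y_{4,3})(Ω₁) = (-0.045907, 0.027688) ; Y_{4,3}(Ω₂) = (0.205308, 0.041066) ; Δ = (-0.010562, 0.003799)
  [+4]  conj(Y_{4,4})(Ω₁) = (0.005446, -0.004811) ; Y_{4,4}(Ω₂) = (-0.294400, 0.293565) ; Δ = (-0.000191, 0.003015)
Total Σ_m = (0.047550, 0.000000). Multiply by 1.396263: (0.066393, 0.000000). P_4(cos γ) = 0.066393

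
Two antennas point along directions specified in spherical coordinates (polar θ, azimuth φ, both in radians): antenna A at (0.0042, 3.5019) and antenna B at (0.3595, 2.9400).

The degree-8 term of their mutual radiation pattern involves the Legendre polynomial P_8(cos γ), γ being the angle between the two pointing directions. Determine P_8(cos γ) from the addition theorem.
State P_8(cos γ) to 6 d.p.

Term-by-term m-sum for l=8 (normalisation 4π/17 = 0.739198):
  term(m=-8) = -0.00000 - 0.00000j   from Y*(Ω₁)=-0.00000 + 0.00000j, Y(Ω₂)=-0.00001 + 0.00012j
  term(m=-7) = -0.00000 - 0.00000j   from Y*(Ω₁)=0.00000 - 0.00000j, Y(Ω₂)=-0.00020 - 0.00127j
  term(m=-6) = -0.00000 - 0.00000j   from Y*(Ω₁)=-0.00000 + 0.00000j, Y(Ω₂)=0.00306 + 0.00811j
  term(m=-5) = -0.00000 + 0.00000j   from Y*(Ω₁)=0.00000 - 0.00000j, Y(Ω₂)=-0.02220 - 0.03519j
  term(m=-4) = -0.00000 + 0.00000j   from Y*(Ω₁)=0.00000 + 0.00000j, Y(Ω₂)=0.10087 + 0.10519j
  term(m=-3) = -0.00000 + 0.00000j   from Y*(Ω₁)=-0.00000 - 0.00000j, Y(Ω₂)=-0.29760 - 0.20569j
  term(m=-2) = 0.00005 + 0.00009j   from Y*(Ω₁)=0.00014 + 0.00012j, Y(Ω₂)=0.52608 + 0.22440j
  term(m=-1) = 0.00660 + 0.00415j   from Y*(Ω₁)=-0.01939 - 0.00731j, Y(Ω₂)=-0.36867 - 0.07534j
  term(m=+0) = -0.38133 + 0.00000j   from Y*(Ω₁)=1.16274 + 0.00000j, Y(Ω₂)=-0.32796 + 0.00000j
  term(m=+1) = 0.00660 - 0.00415j   from Y*(Ω₁)=0.01939 - 0.00731j, Y(Ω₂)=0.36867 - 0.07534j
  term(m=+2) = 0.00005 - 0.00009j   from Y*(Ω₁)=0.00014 - 0.00012j, Y(Ω₂)=0.52608 - 0.22440j
  term(m=+3) = -0.00000 - 0.00000j   from Y*(Ω₁)=0.00000 - 0.00000j, Y(Ω₂)=0.29760 - 0.20569j
  term(m=+4) = -0.00000 - 0.00000j   from Y*(Ω₁)=0.00000 - 0.00000j, Y(Ω₂)=0.10087 - 0.10519j
  term(m=+5) = -0.00000 - 0.00000j   from Y*(Ω₁)=-0.00000 - 0.00000j, Y(Ω₂)=0.02220 - 0.03519j
  term(m=+6) = -0.00000 + 0.00000j   from Y*(Ω₁)=-0.00000 - 0.00000j, Y(Ω₂)=0.00306 - 0.00811j
  term(m=+7) = -0.00000 + 0.00000j   from Y*(Ω₁)=-0.00000 - 0.00000j, Y(Ω₂)=0.00020 - 0.00127j
  term(m=+8) = -0.00000 + 0.00000j   from Y*(Ω₁)=-0.00000 - 0.00000j, Y(Ω₂)=-0.00001 - 0.00012j
Σ over m = -0.36804 - 0.00000j; ×(4π/17) → -0.27205 - 0.00000j. Real part: -0.272054

-0.272054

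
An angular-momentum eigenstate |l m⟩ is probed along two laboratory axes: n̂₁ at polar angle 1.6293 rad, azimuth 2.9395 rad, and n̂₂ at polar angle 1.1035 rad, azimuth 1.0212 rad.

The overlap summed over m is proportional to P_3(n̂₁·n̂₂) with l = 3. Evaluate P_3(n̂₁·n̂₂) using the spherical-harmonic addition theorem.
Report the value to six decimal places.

Term-by-term m-sum for l=3 (normalisation 4π/7 = 1.795196):
  term(m=-3) = (0.106440, -0.062120)   from Y*(Ω₁)=(-0.341107, 0.236521), Y(Ω₂)=(-0.296002, -0.023133)
  term(m=-2) = (0.016784, 0.013994)   from Y*(Ω₁)=(-0.054753, 0.023420), Y(Ω₂)=(-0.166713, -0.326898)
  term(m=-1) = (0.000456, -0.001259)   from Y*(Ω₁)=(0.310659, -0.063651), Y(Ω₂)=(0.002206, -0.003601)
  term(m=+0) = (-0.021723, 0.000000)   from Y*(Ω₁)=(0.065086, -0.000000), Y(Ω₂)=(-0.333752, 0.000000)
  term(m=+1) = (0.000456, 0.001259)   from Y*(Ω₁)=(-0.310659, -0.063651), Y(Ω₂)=(-0.002206, -0.003601)
  term(m=+2) = (0.016784, -0.013994)   from Y*(Ω₁)=(-0.054753, -0.023420), Y(Ω₂)=(-0.166713, 0.326898)
  term(m=+3) = (0.106440, 0.062120)   from Y*(Ω₁)=(0.341107, 0.236521), Y(Ω₂)=(0.296002, -0.023133)
Accumulated sum (0.225637, 0.000000); after 4π/(2l+1) scaling, (0.405062, 0.000000) ⇒ P_3 = 0.405062

0.405062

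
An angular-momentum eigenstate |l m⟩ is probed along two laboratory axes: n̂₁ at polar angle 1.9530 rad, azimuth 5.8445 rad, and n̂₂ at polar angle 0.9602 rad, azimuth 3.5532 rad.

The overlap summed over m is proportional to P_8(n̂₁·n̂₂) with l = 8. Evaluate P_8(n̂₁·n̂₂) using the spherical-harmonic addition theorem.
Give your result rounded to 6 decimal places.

Term-by-term m-sum for l=8 (normalisation 4π/17 = 0.739198):
  m=-8: -0.26418 + 0.10182j × -0.10345 + 0.01577j = 0.02572 - 0.01470j  (running Σ = 0.02572 - 0.01470j)
  m=-7: 0.45408 + 0.03220j × 0.28307 + 0.07541j = 0.12611 + 0.04336j  (running Σ = 0.15183 + 0.02866j)
  m=-6: -0.22782 - 0.12728j × -0.35027 - 0.27861j = 0.04434 + 0.10805j  (running Σ = 0.19617 + 0.13671j)
  m=-5: -0.11110 - 0.15475j × 0.15561 + 0.29369j = 0.02816 - 0.05671j  (running Σ = 0.22433 + 0.08000j)
  m=-4: 0.06232 + 0.33497j × 0.00602 + 0.07945j = -0.02624 + 0.00697j  (running Σ = 0.19809 + 0.08697j)
  m=-3: -0.00905 + 0.03474j × 0.12100 - 0.34649j = 0.01094 + 0.00734j  (running Σ = 0.20903 + 0.09431j)
  m=-2: 0.21446 - 0.25804j × -0.07731 + 0.08339j = 0.00494 + 0.03783j  (running Σ = 0.21397 + 0.13214j)
  m=-1: -0.02682 + 0.01258j × -0.29174 + 0.12736j = 0.00622 - 0.00709j  (running Σ = 0.22019 + 0.12505j)
  m=0: -0.32802 + 0.00000j × 0.16463 + 0.00000j = -0.05400 + 0.00000j  (running Σ = 0.16619 + 0.12505j)
  m=1: 0.02682 + 0.01258j × 0.29174 + 0.12736j = 0.00622 + 0.00709j  (running Σ = 0.17241 + 0.13214j)
  m=2: 0.21446 + 0.25804j × -0.07731 - 0.08339j = 0.00494 - 0.03783j  (running Σ = 0.17735 + 0.09431j)
  m=3: 0.00905 + 0.03474j × -0.12100 - 0.34649j = 0.01094 - 0.00734j  (running Σ = 0.18829 + 0.08697j)
  m=4: 0.06232 - 0.33497j × 0.00602 - 0.07945j = -0.02624 - 0.00697j  (running Σ = 0.16205 + 0.08000j)
  m=5: 0.11110 - 0.15475j × -0.15561 + 0.29369j = 0.02816 + 0.05671j  (running Σ = 0.19022 + 0.13671j)
  m=6: -0.22782 + 0.12728j × -0.35027 + 0.27861j = 0.04434 - 0.10805j  (running Σ = 0.23455 + 0.02866j)
  m=7: -0.45408 + 0.03220j × -0.28307 + 0.07541j = 0.12611 - 0.04336j  (running Σ = 0.36066 - 0.01470j)
  m=8: -0.26418 - 0.10182j × -0.10345 - 0.01577j = 0.02572 + 0.01470j  (running Σ = 0.38638 + 0.00000j)
Accumulated sum 0.38638 + 0.00000j; after 4π/(2l+1) scaling, 0.28561 + 0.00000j ⇒ P_8 = 0.285615

0.285615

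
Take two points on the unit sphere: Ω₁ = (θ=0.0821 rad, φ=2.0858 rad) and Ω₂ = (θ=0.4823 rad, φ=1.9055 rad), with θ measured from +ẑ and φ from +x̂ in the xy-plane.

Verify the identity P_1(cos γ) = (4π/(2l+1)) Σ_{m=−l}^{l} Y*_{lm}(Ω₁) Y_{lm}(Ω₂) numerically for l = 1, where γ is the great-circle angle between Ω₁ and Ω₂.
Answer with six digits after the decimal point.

Term-by-term m-sum for l=1 (normalisation 4π/3 = 4.188790):
  term(m=-1) = +0.004467+0.000814i   from Y*(Ω₁)=-0.013955+0.024658i, Y(Ω₂)=-0.052639-0.151354i
  term(m=+0) = +0.210788+0.000000i   from Y*(Ω₁)=+0.486957-0.000000i, Y(Ω₂)=+0.432868+0.000000i
  term(m=+1) = +0.004467-0.000814i   from Y*(Ω₁)=+0.013955+0.024658i, Y(Ω₂)=+0.052639-0.151354i
Accumulated sum +0.219721+0.000000i; after 4π/(2l+1) scaling, +0.920367+0.000000i ⇒ P_1 = 0.920367

0.920367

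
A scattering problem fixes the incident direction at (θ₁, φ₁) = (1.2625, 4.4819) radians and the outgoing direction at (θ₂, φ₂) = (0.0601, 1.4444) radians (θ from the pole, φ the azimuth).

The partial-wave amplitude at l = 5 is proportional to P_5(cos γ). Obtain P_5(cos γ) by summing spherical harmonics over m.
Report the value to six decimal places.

Summing Y*_{l m}(θ₁,φ₁)·Y_{l m}(θ₂,φ₂) over m ∈ [−5, 5]; prefactor 4π/(2·5+1) = 1.142397:
  term(m=-5) = -0.000000+0.000000i   from Y*(Ω₁)=-0.333120-0.148104i, Y(Ω₂)=+0.000000-0.000000i
  term(m=-4) = +0.000006-0.000003i   from Y*(Ω₁)=+0.221838-0.292517i, Y(Ω₂)=+0.000017+0.000009i
  term(m=-3) = +0.000029-0.000009i   from Y*(Ω₁)=-0.032699-0.039501i, Y(Ω₂)=-0.000221+0.000555i
  term(m=-2) = -0.004014+0.000848i   from Y*(Ω₁)=+0.302662-0.150322i, Y(Ω₂)=-0.011754-0.003036i
  term(m=-1) = +0.005120-0.000535i   from Y*(Ω₁)=+0.007739+0.032979i, Y(Ω₂)=+0.019156-0.150748i
  term(m=+0) = +0.293647+0.000000i   from Y*(Ω₁)=+0.322539-0.000000i, Y(Ω₂)=+0.910424+0.000000i
  term(m=+1) = +0.005120+0.000535i   from Y*(Ω₁)=-0.007739+0.032979i, Y(Ω₂)=-0.019156-0.150748i
  term(m=+2) = -0.004014-0.000848i   from Y*(Ω₁)=+0.302662+0.150322i, Y(Ω₂)=-0.011754+0.003036i
  term(m=+3) = +0.000029+0.000009i   from Y*(Ω₁)=+0.032699-0.039501i, Y(Ω₂)=+0.000221+0.000555i
  term(m=+4) = +0.000006+0.000003i   from Y*(Ω₁)=+0.221838+0.292517i, Y(Ω₂)=+0.000017-0.000009i
  term(m=+5) = -0.000000-0.000000i   from Y*(Ω₁)=+0.333120-0.148104i, Y(Ω₂)=-0.000000-0.000000i
Total Σ_m = +0.295930+0.000000i. Multiply by 1.142397: +0.338069+0.000000i. P_5(cos γ) = 0.338069

0.338069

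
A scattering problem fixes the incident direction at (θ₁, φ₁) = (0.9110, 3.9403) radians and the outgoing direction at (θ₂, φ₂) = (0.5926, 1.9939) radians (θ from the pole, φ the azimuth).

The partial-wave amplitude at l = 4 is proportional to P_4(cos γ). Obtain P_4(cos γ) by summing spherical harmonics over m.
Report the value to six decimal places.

-0.012279

Term-by-term m-sum for l=4 (normalisation 4π/9 = 1.396263):
  [-4]  conj(Y_{4,-4})(Ω₁) = (-0.172225, -0.009177) ; Y_{4,-4}(Ω₂) = (-0.005224, -0.042744) ; Δ = (0.000507, 0.007410)
  [-3]  conj(Y_{4,-3})(Ω₁) = (0.278064, -0.256701) ; Y_{4,-3}(Ω₂) = (0.172732, 0.053714) ; Δ = (0.061819, -0.029405)
  [-2]  conj(Y_{4,-2})(Ω₁) = (-0.009060, 0.340286) ; Y_{4,-2}(Ω₂) = (-0.263971, 0.298199) ; Δ = (-0.099081, -0.092527)
  [-1]  conj(Y_{4,-1})(Ω₁) = (0.059141, 0.060736) ; Y_{4,-1}(Ω₂) = (-0.163460, -0.363002) ; Δ = (0.012380, -0.031396)
  [+0]  conj(Y_{4,0})(Ω₁) = (-0.352349, -0.000000) ; Y_{4,0}(Ω₂) = (-0.113396, 0.000000) ; Δ = (0.039955, 0.000000)
  [+1]  conj(Y_{4,1})(Ω₁) = (-0.059141, 0.060736) ; Y_{4,1}(Ω₂) = (0.163460, -0.363002) ; Δ = (0.012380, 0.031396)
  [+2]  conj(Y_{4,2})(Ω₁) = (-0.009060, -0.340286) ; Y_{4,2}(Ω₂) = (-0.263971, -0.298199) ; Δ = (-0.099081, 0.092527)
  [+3]  conj(Y_{4,3})(Ω₁) = (-0.278064, -0.256701) ; Y_{4,3}(Ω₂) = (-0.172732, 0.053714) ; Δ = (0.061819, 0.029405)
  [+4]  conj(Y_{4,4})(Ω₁) = (-0.172225, 0.009177) ; Y_{4,4}(Ω₂) = (-0.005224, 0.042744) ; Δ = (0.000507, -0.007410)
Accumulated sum (-0.008794, -0.000000); after 4π/(2l+1) scaling, (-0.012279, -0.000000) ⇒ P_4 = -0.012279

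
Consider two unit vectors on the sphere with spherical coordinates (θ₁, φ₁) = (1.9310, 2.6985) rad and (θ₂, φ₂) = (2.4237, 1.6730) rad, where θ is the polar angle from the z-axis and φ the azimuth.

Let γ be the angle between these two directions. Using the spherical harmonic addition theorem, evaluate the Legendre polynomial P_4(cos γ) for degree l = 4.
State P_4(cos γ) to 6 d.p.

-0.395741

Addition theorem: P_4(cos γ) = (4π/9) Σ_m Y*_{lm}(Ω₁) Y_{lm}(Ω₂), m = −4…4:
  m=-4: Y*=-0.06795 - 0.33254j  Y=0.07603 - 0.03294j  product -0.01612 - 0.02304j
  m=-3: Y*=0.08648 - 0.35107j  Y=-0.08099 - 0.25582j  product -0.09682 + 0.00631j
  m=-2: Y*=-0.02415 + 0.02959j  Y=-0.42111 + 0.08730j  product 0.00759 - 0.01457j
  m=-1: Y*=-0.30033 + 0.14253j  Y=0.02322 + 0.22643j  product -0.03925 - 0.06469j
  m=+0: Y*=-0.01976 + 0.00000j  Y=-0.29144 + 0.00000j  product 0.00576 + 0.00000j
  m=+1: Y*=0.30033 + 0.14253j  Y=-0.02322 + 0.22643j  product -0.03925 + 0.06469j
  m=+2: Y*=-0.02415 - 0.02959j  Y=-0.42111 - 0.08730j  product 0.00759 + 0.01457j
  m=+3: Y*=-0.08648 - 0.35107j  Y=0.08099 - 0.25582j  product -0.09682 - 0.00631j
  m=+4: Y*=-0.06795 + 0.33254j  Y=0.07603 + 0.03294j  product -0.01612 + 0.02304j
Σ over m = -0.28343 + 0.00000j; ×(4π/9) → -0.39574 + 0.00000j. Real part: -0.395741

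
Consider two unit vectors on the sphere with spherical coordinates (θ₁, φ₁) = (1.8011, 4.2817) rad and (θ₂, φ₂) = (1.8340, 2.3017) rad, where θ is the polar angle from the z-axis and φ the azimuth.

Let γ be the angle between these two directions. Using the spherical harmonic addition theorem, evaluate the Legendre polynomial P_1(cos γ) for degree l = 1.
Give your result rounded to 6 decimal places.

-0.314642

Term-by-term m-sum for l=1 (normalisation 4π/3 = 4.188790):
  [-1]  conj(Y_{1,-1})(Ω₁) = -0.14043 - 0.30565j ; Y_{1,-1}(Ω₂) = -0.22269 - 0.24839j ; Δ = -0.04465 + 0.10295j
  [+0]  conj(Y_{1,0})(Ω₁) = -0.11153 + 0.00000j ; Y_{1,0}(Ω₂) = -0.12712 + 0.00000j ; Δ = 0.01418 + 0.00000j
  [+1]  conj(Y_{1,1})(Ω₁) = 0.14043 - 0.30565j ; Y_{1,1}(Ω₂) = 0.22269 - 0.24839j ; Δ = -0.04465 - 0.10295j
Σ over m = -0.07512 + 0.00000j; ×(4π/3) → -0.31464 + 0.00000j. Real part: -0.314642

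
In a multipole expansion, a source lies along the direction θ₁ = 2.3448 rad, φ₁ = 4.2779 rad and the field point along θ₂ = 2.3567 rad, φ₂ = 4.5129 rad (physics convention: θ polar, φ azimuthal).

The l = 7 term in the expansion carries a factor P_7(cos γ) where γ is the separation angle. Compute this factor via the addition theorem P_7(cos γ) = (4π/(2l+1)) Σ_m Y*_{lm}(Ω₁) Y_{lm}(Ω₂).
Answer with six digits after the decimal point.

Term-by-term m-sum for l=7 (normalisation 4π/15 = 0.837758):
  term(m=-7) = -0.00016 - 0.00210j   from Y*(Ω₁)=0.00478 - 0.04758j, Y(Ω₂)=0.04337 - 0.00764j
  term(m=-6) = 0.00462 - 0.02848j   from Y*(Ω₁)=-0.15050 - 0.08912j, Y(Ω₂)=0.06024 + 0.15356j
  term(m=-5) = 0.05045 - 0.12073j   from Y*(Ω₁)=-0.30277 + 0.20787j, Y(Ω₂)=-0.29931 + 0.19326j
  term(m=-4) = 0.12046 - 0.16494j   from Y*(Ω₁)=0.07482 + 0.44340j, Y(Ω₂)=-0.31712 - 0.32519j
  term(m=-3) = 0.03408 - 0.02899j   from Y*(Ω₁)=0.19087 + 0.05228j, Y(Ω₂)=0.12737 - 0.18680j
  term(m=-2) = 0.05377 - 0.02731j   from Y*(Ω₁)=-0.16636 + 0.19679j, Y(Ω₂)=-0.21567 - 0.09092j
  term(m=-1) = 0.10992 - 0.02632j   from Y*(Ω₁)=0.13787 + 0.29710j, Y(Ω₂)=0.06839 - 0.33824j
  term(m=+0) = 0.02303 + 0.00000j   from Y*(Ω₁)=-0.16748 + 0.00000j, Y(Ω₂)=-0.13751 + 0.00000j
  term(m=+1) = 0.10992 + 0.02632j   from Y*(Ω₁)=-0.13787 + 0.29710j, Y(Ω₂)=-0.06839 - 0.33824j
  term(m=+2) = 0.05377 + 0.02731j   from Y*(Ω₁)=-0.16636 - 0.19679j, Y(Ω₂)=-0.21567 + 0.09092j
  term(m=+3) = 0.03408 + 0.02899j   from Y*(Ω₁)=-0.19087 + 0.05228j, Y(Ω₂)=-0.12737 - 0.18680j
  term(m=+4) = 0.12046 + 0.16494j   from Y*(Ω₁)=0.07482 - 0.44340j, Y(Ω₂)=-0.31712 + 0.32519j
  term(m=+5) = 0.05045 + 0.12073j   from Y*(Ω₁)=0.30277 + 0.20787j, Y(Ω₂)=0.29931 + 0.19326j
  term(m=+6) = 0.00462 + 0.02848j   from Y*(Ω₁)=-0.15050 + 0.08912j, Y(Ω₂)=0.06024 - 0.15356j
  term(m=+7) = -0.00016 + 0.00210j   from Y*(Ω₁)=-0.00478 - 0.04758j, Y(Ω₂)=-0.04337 - 0.00764j
Accumulated sum 0.76931 - 0.00000j; after 4π/(2l+1) scaling, 0.64450 - 0.00000j ⇒ P_7 = 0.644498

0.644498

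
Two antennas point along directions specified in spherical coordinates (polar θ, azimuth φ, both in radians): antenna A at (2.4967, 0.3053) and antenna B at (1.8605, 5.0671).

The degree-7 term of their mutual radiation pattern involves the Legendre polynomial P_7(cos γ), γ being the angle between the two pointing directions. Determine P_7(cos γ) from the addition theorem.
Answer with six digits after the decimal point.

Expand P_7 via completeness: Σ_{m} conj(Y_{7,m}) at Ω₁ times Y_{7,m} at Ω₂ —
  [-7]  conj(Y_{7,-7})(Ω₁) = -0.007608+0.011967i ; Y_{7,-7}(Ω₂) = -0.227181+0.293558i ; Δ = -0.001785-0.004952i
  [-6]  conj(Y_{7,-6})(Ω₁) = +0.018203-0.068152i ; Y_{7,-6}(Ω₂) = -0.219031-0.351332i ; Δ = -0.027931+0.008532i
  [-5]  conj(Y_{7,-5})(Ω₁) = +0.009312+0.210094i ; Y_{7,-5}(Ω₂) = +0.017687-0.003636i ; Δ = +0.000929+0.003682i
  [-4]  conj(Y_{7,-4})(Ω₁) = -0.139074-0.381473i ; Y_{7,-4}(Ω₂) = +0.051900-0.338924i ; Δ = -0.136508+0.027337i
  [-3]  conj(Y_{7,-3})(Ω₁) = +0.280671+0.365477i ; Y_{7,-3}(Ω₂) = +0.122062+0.067743i ; Δ = +0.009501+0.063624i
  [-2]  conj(Y_{7,-2})(Ω₁) = -0.113842-0.079668i ; Y_{7,-2}(Ω₂) = +0.217253-0.186517i ; Δ = -0.039592+0.003925i
  [-1]  conj(Y_{7,-1})(Ω₁) = -0.327009-0.103058i ; Y_{7,-1}(Ω₂) = +0.062792+0.169536i ; Δ = -0.003062-0.061911i
  [+0]  conj(Y_{7,0})(Ω₁) = +0.258271-0.000000i ; Y_{7,0}(Ω₂) = +0.266772+0.000000i ; Δ = +0.068899+0.000000i
  [+1]  conj(Y_{7,1})(Ω₁) = +0.327009-0.103058i ; Y_{7,1}(Ω₂) = -0.062792+0.169536i ; Δ = -0.003062+0.061911i
  [+2]  conj(Y_{7,2})(Ω₁) = -0.113842+0.079668i ; Y_{7,2}(Ω₂) = +0.217253+0.186517i ; Δ = -0.039592-0.003925i
  [+3]  conj(Y_{7,3})(Ω₁) = -0.280671+0.365477i ; Y_{7,3}(Ω₂) = -0.122062+0.067743i ; Δ = +0.009501-0.063624i
  [+4]  conj(Y_{7,4})(Ω₁) = -0.139074+0.381473i ; Y_{7,4}(Ω₂) = +0.051900+0.338924i ; Δ = -0.136508-0.027337i
  [+5]  conj(Y_{7,5})(Ω₁) = -0.009312+0.210094i ; Y_{7,5}(Ω₂) = -0.017687-0.003636i ; Δ = +0.000929-0.003682i
  [+6]  conj(Y_{7,6})(Ω₁) = +0.018203+0.068152i ; Y_{7,6}(Ω₂) = -0.219031+0.351332i ; Δ = -0.027931-0.008532i
  [+7]  conj(Y_{7,7})(Ω₁) = +0.007608+0.011967i ; Y_{7,7}(Ω₂) = +0.227181+0.293558i ; Δ = -0.001785+0.004952i
Σ over m = -0.327996-0.000000i; ×(4π/15) → -0.274781-0.000000i. Real part: -0.274781

-0.274781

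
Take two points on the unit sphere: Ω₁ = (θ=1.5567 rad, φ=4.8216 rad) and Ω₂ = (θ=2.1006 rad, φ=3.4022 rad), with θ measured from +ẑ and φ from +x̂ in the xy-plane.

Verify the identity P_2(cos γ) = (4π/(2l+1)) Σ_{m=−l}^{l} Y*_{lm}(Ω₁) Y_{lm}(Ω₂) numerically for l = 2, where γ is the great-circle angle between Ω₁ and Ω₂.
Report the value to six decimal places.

Summing Y*_{l m}(θ₁,φ₁)·Y_{l m}(θ₂,φ₂) over m ∈ [−2, 2]; prefactor 4π/(2·2+1) = 2.513274:
  [-2]  conj(Y_{2,-2})(Ω₁) = -0.37702 - 0.08368j ; Y_{2,-2}(Ω₂) = 0.24943 - 0.14322j ; Δ = -0.10603 + 0.03312j
  [-1]  conj(Y_{2,-1})(Ω₁) = 0.00119 - 0.01082j ; Y_{2,-1}(Ω₂) = 0.32552 - 0.08681j ; Δ = -0.00055 - 0.00363j
  [+0]  conj(Y_{2,0})(Ω₁) = -0.31520 + 0.00000j ; Y_{2,0}(Ω₂) = -0.07375 + 0.00000j ; Δ = 0.02324 + 0.00000j
  [+1]  conj(Y_{2,1})(Ω₁) = -0.00119 - 0.01082j ; Y_{2,1}(Ω₂) = -0.32552 - 0.08681j ; Δ = -0.00055 + 0.00363j
  [+2]  conj(Y_{2,2})(Ω₁) = -0.37702 + 0.08368j ; Y_{2,2}(Ω₂) = 0.24943 + 0.14322j ; Δ = -0.10603 - 0.03312j
Total Σ_m = -0.18991 + 0.00000j. Multiply by 2.513274: -0.47730 + 0.00000j. P_2(cos γ) = -0.477304

-0.477304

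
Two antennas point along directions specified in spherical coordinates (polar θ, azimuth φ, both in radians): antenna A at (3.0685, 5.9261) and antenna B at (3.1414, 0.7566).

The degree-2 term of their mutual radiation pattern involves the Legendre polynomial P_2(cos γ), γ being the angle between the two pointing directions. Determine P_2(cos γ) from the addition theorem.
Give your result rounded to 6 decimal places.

0.992019

Expand P_2 via completeness: Σ_{m} conj(Y_{2,m}) at Ω₁ times Y_{2,m} at Ω₂ —
  m=-2: +0.001557-0.001349i × +0.000000-0.000000i = -0.000000-0.000000i  (running Σ = -0.000000-0.000000i)
  m=-1: -0.052717+0.019668i × -0.000108+0.000102i = +0.000004-0.000008i  (running Σ = +0.000004-0.000008i)
  m=0: +0.625737-0.000000i × +0.630783+0.000000i = +0.394704+0.000000i  (running Σ = +0.394708-0.000008i)
  m=1: +0.052717+0.019668i × +0.000108+0.000102i = +0.000004+0.000008i  (running Σ = +0.394712-0.000000i)
  m=2: +0.001557+0.001349i × +0.000000+0.000000i = -0.000000+0.000000i  (running Σ = +0.394712+0.000000i)
Σ over m = +0.394712+0.000000i; ×(4π/5) → +0.992019+0.000000i. Real part: 0.992019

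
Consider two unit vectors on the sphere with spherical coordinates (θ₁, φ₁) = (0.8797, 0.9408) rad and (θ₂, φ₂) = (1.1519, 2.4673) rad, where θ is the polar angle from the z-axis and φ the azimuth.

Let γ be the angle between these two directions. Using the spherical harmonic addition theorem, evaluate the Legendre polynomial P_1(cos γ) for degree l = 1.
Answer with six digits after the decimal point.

0.290428

Expand P_1 via completeness: Σ_{m} conj(Y_{1,m}) at Ω₁ times Y_{1,m} at Ω₂ —
  m=-1: Y*=+0.156841+0.215113i  Y=-0.246548-0.197057i  product +0.003721-0.083942i
  m=+0: Y*=+0.311427-0.000000i  Y=+0.198740+0.000000i  product +0.061893+0.000000i
  m=+1: Y*=-0.156841+0.215113i  Y=+0.246548-0.197057i  product +0.003721+0.083942i
Total Σ_m = +0.069335+0.000000i. Multiply by 4.188790: +0.290428+0.000000i. P_1(cos γ) = 0.290428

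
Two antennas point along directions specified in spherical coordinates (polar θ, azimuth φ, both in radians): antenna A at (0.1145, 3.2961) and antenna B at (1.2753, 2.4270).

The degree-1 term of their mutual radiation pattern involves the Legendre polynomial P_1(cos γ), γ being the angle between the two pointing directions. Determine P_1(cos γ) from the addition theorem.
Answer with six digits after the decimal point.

Expand P_1 via completeness: Σ_{m} conj(Y_{1,m}) at Ω₁ times Y_{1,m} at Ω₂ —
  term(m=-1) = 0.00842 + 0.00996j   from Y*(Ω₁)=-0.03900 - 0.00607j, Y(Ω₂)=-0.24966 - 0.21659j
  term(m=+0) = 0.06907 + 0.00000j   from Y*(Ω₁)=0.48540 + 0.00000j, Y(Ω₂)=0.14229 + 0.00000j
  term(m=+1) = 0.00842 - 0.00996j   from Y*(Ω₁)=0.03900 - 0.00607j, Y(Ω₂)=0.24966 - 0.21659j
Accumulated sum 0.08591 + 0.00000j; after 4π/(2l+1) scaling, 0.35986 + 0.00000j ⇒ P_1 = 0.359861

0.359861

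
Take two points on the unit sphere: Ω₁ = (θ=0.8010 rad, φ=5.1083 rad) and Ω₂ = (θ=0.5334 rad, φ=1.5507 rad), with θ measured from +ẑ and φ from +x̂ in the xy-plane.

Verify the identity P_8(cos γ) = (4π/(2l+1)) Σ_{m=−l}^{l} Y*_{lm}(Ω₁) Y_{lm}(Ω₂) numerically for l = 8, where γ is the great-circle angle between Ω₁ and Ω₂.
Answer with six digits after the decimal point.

Term-by-term m-sum for l=8 (normalisation 4π/17 = 0.739198):
  term(m=-8) = (-0.000082, -0.000016)   from Y*(Ω₁)=(-0.036415, -0.000936), Y(Ω₂)=(0.002273, 0.000369)
  term(m=-7) = (0.002145, -0.000501)   from Y*(Ω₁)=(-0.051099, -0.131661), Y(Ω₂)=(-0.002187, 0.015445)
  term(m=-6) = (-0.017002, 0.012806)   from Y*(Ω₁)=(0.232965, -0.224155), Y(Ω₂)=(-0.065363, -0.007920)
  term(m=-5) = (0.043425, -0.077773)   from Y*(Ω₁)=(0.422899, 0.183182), Y(Ω₂)=(0.019388, -0.192301)
  term(m=-4) = (-0.012087, 0.129272)   from Y*(Ω₁)=(-0.004226, 0.328895), Y(Ω₂)=(0.393455, 0.031696)
  term(m=-3) = (0.016155, 0.048301)   from Y*(Ω₁)=(0.092542, -0.037292), Y(Ω₂)=(-0.030757, 0.509540)
  term(m=-2) = (-0.067957, -0.074607)   from Y*(Ω₁)=(0.270509, 0.274007), Y(Ω₂)=(-0.261886, -0.010532)
  term(m=-1) = (-0.021144, -0.009341)   from Y*(Ω₁)=(-0.031448, 0.075239), Y(Ω₂)=(-0.005696, 0.283404)
  term(m=+0) = (-0.134148, 0.000000)   from Y*(Ω₁)=(0.361023, -0.000000), Y(Ω₂)=(-0.371578, 0.000000)
  term(m=+1) = (-0.021144, 0.009341)   from Y*(Ω₁)=(0.031448, 0.075239), Y(Ω₂)=(0.005696, 0.283404)
  term(m=+2) = (-0.067957, 0.074607)   from Y*(Ω₁)=(0.270509, -0.274007), Y(Ω₂)=(-0.261886, 0.010532)
  term(m=+3) = (0.016155, -0.048301)   from Y*(Ω₁)=(-0.092542, -0.037292), Y(Ω₂)=(0.030757, 0.509540)
  term(m=+4) = (-0.012087, -0.129272)   from Y*(Ω₁)=(-0.004226, -0.328895), Y(Ω₂)=(0.393455, -0.031696)
  term(m=+5) = (0.043425, 0.077773)   from Y*(Ω₁)=(-0.422899, 0.183182), Y(Ω₂)=(-0.019388, -0.192301)
  term(m=+6) = (-0.017002, -0.012806)   from Y*(Ω₁)=(0.232965, 0.224155), Y(Ω₂)=(-0.065363, 0.007920)
  term(m=+7) = (0.002145, 0.000501)   from Y*(Ω₁)=(0.051099, -0.131661), Y(Ω₂)=(0.002187, 0.015445)
  term(m=+8) = (-0.000082, 0.000016)   from Y*(Ω₁)=(-0.036415, 0.000936), Y(Ω₂)=(0.002273, -0.000369)
Total Σ_m = (-0.247242, -0.000000). Multiply by 0.739198: (-0.182761, -0.000000). P_8(cos γ) = -0.182761

-0.182761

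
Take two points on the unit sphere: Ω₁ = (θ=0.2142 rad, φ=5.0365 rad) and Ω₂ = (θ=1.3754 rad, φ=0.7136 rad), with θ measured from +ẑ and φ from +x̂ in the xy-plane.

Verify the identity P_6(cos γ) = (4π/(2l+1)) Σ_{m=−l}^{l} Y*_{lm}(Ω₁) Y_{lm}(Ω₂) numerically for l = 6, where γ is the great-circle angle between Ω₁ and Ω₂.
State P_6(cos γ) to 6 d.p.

Addition theorem: P_6(cos γ) = (4π/13) Σ_m Y*_{lm}(Ω₁) Y_{lm}(Ω₂), m = −6…6:
  m=-6: 0.00002 - 0.00004j × -0.17977 + 0.39116j = 0.00001 + 0.00001j  (running Σ = 0.00001 + 0.00001j)
  m=-5: 0.00071 + 0.00004j × -0.26872 + 0.12207j = -0.00019 + 0.00008j  (running Σ = -0.00018 + 0.00009j)
  m=-4: 0.00188 + 0.00666j × 0.18547 + 0.05478j = -0.00002 + 0.00134j  (running Σ = -0.00020 + 0.00143j)
  m=-3: -0.03790 + 0.02584j × 0.16656 + 0.25986j = -0.01303 - 0.00554j  (running Σ = -0.01323 - 0.00411j)
  m=-2: -0.16305 - 0.12349j × 0.01652 - 0.11426j = -0.01680 + 0.01659j  (running Σ = -0.03003 + 0.01248j)
  m=-1: 0.17552 - 0.52244j × 0.23230 - 0.20113j = -0.06430 - 0.15666j  (running Σ = -0.09433 - 0.14419j)
  m=0: 0.58226 + 0.00000j × -0.09390 + 0.00000j = -0.05467 + 0.00000j  (running Σ = -0.14901 - 0.14419j)
  m=1: -0.17552 - 0.52244j × -0.23230 - 0.20113j = -0.06430 + 0.15666j  (running Σ = -0.21331 + 0.01248j)
  m=2: -0.16305 + 0.12349j × 0.01652 + 0.11426j = -0.01680 - 0.01659j  (running Σ = -0.23012 - 0.00411j)
  m=3: 0.03790 + 0.02584j × -0.16656 + 0.25986j = -0.01303 + 0.00554j  (running Σ = -0.24314 + 0.00143j)
  m=4: 0.00188 - 0.00666j × 0.18547 - 0.05478j = -0.00002 - 0.00134j  (running Σ = -0.24316 + 0.00009j)
  m=5: -0.00071 + 0.00004j × 0.26872 + 0.12207j = -0.00019 - 0.00008j  (running Σ = -0.24336 + 0.00001j)
  m=6: 0.00002 + 0.00004j × -0.17977 - 0.39116j = 0.00001 - 0.00001j  (running Σ = -0.24334 + 0.00000j)
Accumulated sum -0.24334 + 0.00000j; after 4π/(2l+1) scaling, -0.23523 + 0.00000j ⇒ P_6 = -0.235226

-0.235226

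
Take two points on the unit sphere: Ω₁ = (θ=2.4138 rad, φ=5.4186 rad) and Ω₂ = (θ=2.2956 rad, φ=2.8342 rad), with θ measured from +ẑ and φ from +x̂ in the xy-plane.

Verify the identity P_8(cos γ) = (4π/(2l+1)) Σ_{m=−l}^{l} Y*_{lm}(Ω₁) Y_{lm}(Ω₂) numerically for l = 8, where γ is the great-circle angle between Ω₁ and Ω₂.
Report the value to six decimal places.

Term-by-term m-sum for l=8 (normalisation 4π/17 = 0.739198):
  term(m=-8) = -0.00025 + 0.00097j   from Y*(Ω₁)=0.01593 - 0.01170j, Y(Ω₂)=-0.03946 + 0.03207j
  term(m=-7) = 0.01160 - 0.01100j   from Y*(Ω₁)=-0.08638 - 0.02032j, Y(Ω₂)=-0.09886 + 0.15058j
  term(m=-6) = -0.08720 + 0.01782j   from Y*(Ω₁)=0.10985 + 0.21355j, Y(Ω₂)=-0.10013 + 0.35685j
  term(m=-5) = 0.18110 + 0.06726j   from Y*(Ω₁)=0.16103 - 0.39234j, Y(Ω₂)=0.01541 + 0.45526j
  term(m=-4) = -0.06149 - 0.07956j   from Y*(Ω₁)=-0.42217 + 0.13838j, Y(Ω₂)=0.07574 + 0.21329j
  term(m=-3) = -0.00262 - 0.02596j   from Y*(Ω₁)=0.10260 + 0.06260j, Y(Ω₂)=-0.13111 - 0.17297j
  term(m=-2) = 0.05108 - 0.10404j   from Y*(Ω₁)=0.05109 + 0.31991j, Y(Ω₂)=-0.29226 - 0.20635j
  term(m=-1) = 0.01462 - 0.00911j   from Y*(Ω₁)=0.18855 - 0.22106j, Y(Ω₂)=0.05650 + 0.01794j
  term(m=+0) = 0.08857 + 0.00000j   from Y*(Ω₁)=0.24257 + 0.00000j, Y(Ω₂)=0.36514 + 0.00000j
  term(m=+1) = 0.01462 + 0.00911j   from Y*(Ω₁)=-0.18855 - 0.22106j, Y(Ω₂)=-0.05650 + 0.01794j
  term(m=+2) = 0.05108 + 0.10404j   from Y*(Ω₁)=0.05109 - 0.31991j, Y(Ω₂)=-0.29226 + 0.20635j
  term(m=+3) = -0.00262 + 0.02596j   from Y*(Ω₁)=-0.10260 + 0.06260j, Y(Ω₂)=0.13111 - 0.17297j
  term(m=+4) = -0.06149 + 0.07956j   from Y*(Ω₁)=-0.42217 - 0.13838j, Y(Ω₂)=0.07574 - 0.21329j
  term(m=+5) = 0.18110 - 0.06726j   from Y*(Ω₁)=-0.16103 - 0.39234j, Y(Ω₂)=-0.01541 + 0.45526j
  term(m=+6) = -0.08720 - 0.01782j   from Y*(Ω₁)=0.10985 - 0.21355j, Y(Ω₂)=-0.10013 - 0.35685j
  term(m=+7) = 0.01160 + 0.01100j   from Y*(Ω₁)=0.08638 - 0.02032j, Y(Ω₂)=0.09886 + 0.15058j
  term(m=+8) = -0.00025 - 0.00097j   from Y*(Ω₁)=0.01593 + 0.01170j, Y(Ω₂)=-0.03946 - 0.03207j
Total Σ_m = 0.30221 + 0.00000j. Multiply by 0.739198: 0.22340 + 0.00000j. P_8(cos γ) = 0.223396

0.223396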